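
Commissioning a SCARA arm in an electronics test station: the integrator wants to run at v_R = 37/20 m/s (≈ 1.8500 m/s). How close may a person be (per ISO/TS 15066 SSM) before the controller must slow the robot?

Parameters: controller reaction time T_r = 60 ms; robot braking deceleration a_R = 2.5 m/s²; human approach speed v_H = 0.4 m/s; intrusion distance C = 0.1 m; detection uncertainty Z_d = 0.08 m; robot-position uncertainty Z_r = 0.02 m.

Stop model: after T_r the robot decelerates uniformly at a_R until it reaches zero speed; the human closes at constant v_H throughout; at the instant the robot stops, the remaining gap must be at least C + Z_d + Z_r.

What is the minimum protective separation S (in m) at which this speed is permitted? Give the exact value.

stop time T_s = (37/20)/(5/2) = 0.7400 s
robot covers v_R·T_r = 1.8500·0.0600 = 0.1110 m before braking
robot under decel: 1.8500²/(2·2.5000) = 0.6845 m
human closes 0.4000·0.8000 = 0.3200 m
margins: 0.1000+0.0800+0.0200 = 0.2000 m
S_min ≈ 0.1110+0.6845+0.3200+0.2000  ⇒  S_min = 2631/2000 m

S_min = 2631/2000 m = 1.3155 m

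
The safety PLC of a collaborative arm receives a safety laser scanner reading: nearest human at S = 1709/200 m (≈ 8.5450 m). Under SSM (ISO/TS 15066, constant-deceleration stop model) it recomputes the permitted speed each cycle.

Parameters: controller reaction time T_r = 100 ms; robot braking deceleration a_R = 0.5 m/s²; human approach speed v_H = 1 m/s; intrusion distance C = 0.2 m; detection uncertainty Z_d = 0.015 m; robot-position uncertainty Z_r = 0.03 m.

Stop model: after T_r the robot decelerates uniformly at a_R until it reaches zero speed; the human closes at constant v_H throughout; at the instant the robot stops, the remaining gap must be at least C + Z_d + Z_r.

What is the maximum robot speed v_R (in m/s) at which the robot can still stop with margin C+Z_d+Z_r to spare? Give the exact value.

quadratic (1)·v² + (21/10)·v + (-41/5) = 0
  disc = (21/10)² − 4·(1)·(-41/5) = 3721/100 ; √disc = 61/10
  v_R = (−(21/10) + 61/10) / (2·(1)) = 2 m/s
check:
stop time T_s = 2/(1/2) = 4.0000 s
robot covers v_R·T_r = 2.0000·0.1000 = 0.2000 m before braking
robot under decel: 2.0000²/(2·0.5000) = 4.0000 m
human over T_r+T_s: 1.0000·(0.1000+4.0000) = 4.1000 m
residual clearance needed = 0.2000+0.0150+0.0300 = 0.2450 m
sum ≈ 0.2000+4.0000+4.1000+0.2450 ≈ 8.5450 m = S ✓

v_R_max = 2 m/s = 2.0000 m/s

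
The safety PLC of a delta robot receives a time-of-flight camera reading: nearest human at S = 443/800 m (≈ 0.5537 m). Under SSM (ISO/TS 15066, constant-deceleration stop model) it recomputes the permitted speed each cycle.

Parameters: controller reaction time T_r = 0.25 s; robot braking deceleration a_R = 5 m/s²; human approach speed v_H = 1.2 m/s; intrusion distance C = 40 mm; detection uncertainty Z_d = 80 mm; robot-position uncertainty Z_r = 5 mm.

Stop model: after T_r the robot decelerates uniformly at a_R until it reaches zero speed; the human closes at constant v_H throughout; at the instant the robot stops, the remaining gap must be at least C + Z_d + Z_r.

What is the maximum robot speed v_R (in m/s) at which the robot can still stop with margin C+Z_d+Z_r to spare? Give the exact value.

v_R_max = 1/4 m/s = 0.2500 m/s

quadratic (1/10)·v² + (49/100)·v + (-103/800) = 0
  disc = (49/100)² − 4·(1/10)·(-103/800) = 729/2500 ; √disc = 27/50
  v_R = (−(49/100) + 27/50) / (2·(1/10)) = 1/4 m/s
check:
braking lasts T_s = (1/4)/5 = 0.0500 s
robot in T_r: 0.2500·0.2500 = 0.0625 m
braking distance = 0.2500²/(2·5.0000) = 0.0063 m
human closes 1.2000·0.3000 = 0.3600 m
residual clearance needed = 0.0400+0.0800+0.0050 = 0.1250 m
sum ≈ 0.0625+0.0063+0.3600+0.1250 ≈ 0.5537 m = S ✓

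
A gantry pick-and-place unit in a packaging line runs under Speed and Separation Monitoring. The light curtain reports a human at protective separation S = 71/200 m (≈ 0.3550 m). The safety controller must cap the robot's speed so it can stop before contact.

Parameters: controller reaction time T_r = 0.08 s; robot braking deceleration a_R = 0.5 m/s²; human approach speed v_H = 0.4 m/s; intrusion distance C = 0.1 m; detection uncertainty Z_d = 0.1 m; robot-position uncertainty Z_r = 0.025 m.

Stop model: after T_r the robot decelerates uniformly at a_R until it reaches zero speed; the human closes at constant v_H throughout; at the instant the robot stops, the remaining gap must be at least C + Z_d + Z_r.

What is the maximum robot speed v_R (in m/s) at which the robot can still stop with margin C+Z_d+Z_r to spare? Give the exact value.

at the boundary: (1)·v² + (22/25)·v + (-49/500) = 0
  disc = (22/25)² − 4·(1)·(-49/500) = 729/625 ; √disc = 27/25
  v_R = (−(22/25) + 27/25) / (2·(1)) = 1/10 m/s
check:
stop time T_s = (1/10)/(1/2) = 0.2000 s
robot covers v_R·T_r = 0.1000·0.0800 = 0.0080 m before braking
braking distance = 0.1000²/(2·0.5000) = 0.0100 m
person approaches 0.4000·(0.0800+0.2000) = 0.1120 m
margins: 0.1000+0.1000+0.0250 = 0.2250 m
sum ≈ 0.0080+0.0100+0.1120+0.2250 ≈ 0.3550 m = S ✓

v_R_max = 1/10 m/s = 0.1000 m/s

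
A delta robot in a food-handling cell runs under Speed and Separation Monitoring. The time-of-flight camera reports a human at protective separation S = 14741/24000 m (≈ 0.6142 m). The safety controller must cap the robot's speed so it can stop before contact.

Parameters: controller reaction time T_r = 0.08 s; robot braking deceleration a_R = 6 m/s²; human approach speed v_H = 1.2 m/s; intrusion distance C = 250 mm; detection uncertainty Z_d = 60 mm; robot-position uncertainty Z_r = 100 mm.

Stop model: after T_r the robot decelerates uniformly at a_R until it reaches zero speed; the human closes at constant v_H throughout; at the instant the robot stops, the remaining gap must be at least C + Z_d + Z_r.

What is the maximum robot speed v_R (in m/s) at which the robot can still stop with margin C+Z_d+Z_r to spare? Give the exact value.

v_R_max = 7/20 m/s = 0.3500 m/s

at the boundary: (1/12)·v² + (7/25)·v + (-2597/24000) = 0
  disc = (7/25)² − 4·(1/12)·(-2597/24000) = 41209/360000 ; √disc = 203/600
  v_R = (−(7/25) + 203/600) / (2·(1/12)) = 7/20 m/s
check:
braking lasts T_s = (7/20)/6 = 0.0583 s
robot covers v_R·T_r = 0.3500·0.0800 = 0.0280 m before braking
braking distance = 0.3500²/(2·6.0000) = 0.0102 m
human closes 1.2000·0.1383 = 0.1660 m
C+Z_d+Z_r = 0.2500+0.0600+0.1000 = 0.4100 m
sum ≈ 0.0280+0.0102+0.1660+0.4100 ≈ 0.6142 m = S ✓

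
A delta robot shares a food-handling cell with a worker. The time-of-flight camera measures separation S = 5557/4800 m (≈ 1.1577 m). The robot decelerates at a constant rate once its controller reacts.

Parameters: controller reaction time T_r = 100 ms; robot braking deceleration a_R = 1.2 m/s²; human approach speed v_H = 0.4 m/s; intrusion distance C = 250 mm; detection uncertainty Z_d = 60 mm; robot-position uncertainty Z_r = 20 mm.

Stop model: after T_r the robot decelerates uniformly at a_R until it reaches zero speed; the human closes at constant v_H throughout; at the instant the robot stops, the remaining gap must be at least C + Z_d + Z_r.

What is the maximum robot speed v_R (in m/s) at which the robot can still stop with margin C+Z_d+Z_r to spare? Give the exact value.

at the boundary: (5/12)·v² + (13/30)·v + (-3781/4800) = 0
  disc = (13/30)² − 4·(5/12)·(-3781/4800) = 2401/1600 ; √disc = 49/40
  v_R = (−(13/30) + 49/40) / (2·(5/12)) = 19/20 m/s
check:
T_s = v_R/a_R = (19/20)/(6/5) = 0.7917 s
reaction-phase robot travel = 0.9500·0.1000 = 0.0950 m
braking distance = 0.9500²/(2·1.2000) = 0.3760 m
human over T_r+T_s: 0.4000·(0.1000+0.7917) = 0.3567 m
C+Z_d+Z_r = 0.2500+0.0600+0.0200 = 0.3300 m
sum ≈ 0.0950+0.3760+0.3567+0.3300 ≈ 1.1577 m = S ✓

v_R_max = 19/20 m/s = 0.9500 m/s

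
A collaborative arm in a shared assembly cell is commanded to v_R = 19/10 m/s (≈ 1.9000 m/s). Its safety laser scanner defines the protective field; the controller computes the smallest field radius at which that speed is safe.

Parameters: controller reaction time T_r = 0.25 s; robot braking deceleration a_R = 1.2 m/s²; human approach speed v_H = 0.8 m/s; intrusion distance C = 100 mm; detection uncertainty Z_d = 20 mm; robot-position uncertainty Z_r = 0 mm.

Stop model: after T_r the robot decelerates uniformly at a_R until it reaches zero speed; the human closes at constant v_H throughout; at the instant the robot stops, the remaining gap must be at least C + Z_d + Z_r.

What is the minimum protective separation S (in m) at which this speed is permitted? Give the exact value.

S_min = 4279/1200 m = 3.5658 m

braking lasts T_s = (19/10)/(6/5) = 1.5833 s
robot covers v_R·T_r = 1.9000·0.2500 = 0.4750 m before braking
braking distance = 1.9000²/(2·1.2000) = 1.5042 m
human over T_r+T_s: 0.8000·(0.2500+1.5833) = 1.4667 m
C+Z_d+Z_r = 0.1000+0.0200+0.0000 = 0.1200 m
S_min ≈ 0.4750+1.5042+1.4667+0.1200  ⇒  S_min = 4279/1200 m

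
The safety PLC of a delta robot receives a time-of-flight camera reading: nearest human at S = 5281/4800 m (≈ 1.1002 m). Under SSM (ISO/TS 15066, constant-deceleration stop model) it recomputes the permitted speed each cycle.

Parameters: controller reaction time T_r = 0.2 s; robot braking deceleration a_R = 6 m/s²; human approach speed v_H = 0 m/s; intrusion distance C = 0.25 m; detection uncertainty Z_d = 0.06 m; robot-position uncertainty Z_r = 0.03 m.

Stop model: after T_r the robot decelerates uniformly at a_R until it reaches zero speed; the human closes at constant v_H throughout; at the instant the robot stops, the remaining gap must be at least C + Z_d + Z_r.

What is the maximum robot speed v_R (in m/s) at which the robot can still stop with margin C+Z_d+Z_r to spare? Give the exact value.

v_R_max = 41/20 m/s = 2.0500 m/s

quadratic (1/12)·v² + (1/5)·v + (-3649/4800) = 0
  disc = (1/5)² − 4·(1/12)·(-3649/4800) = 169/576 ; √disc = 13/24
  v_R = (−(1/5) + 13/24) / (2·(1/12)) = 41/20 m/s
check:
stop time T_s = (41/20)/6 = 0.3417 s
robot covers v_R·T_r = 2.0500·0.2000 = 0.4100 m before braking
robot covers 2.0500·0.3417 − ½·6.0000·0.3417² = 0.3502 m while stopping
human closes 0.0000·0.5417 = 0.0000 m
residual clearance needed = 0.2500+0.0600+0.0300 = 0.3400 m
sum ≈ 0.4100+0.3502+0.0000+0.3400 ≈ 1.1002 m = S ✓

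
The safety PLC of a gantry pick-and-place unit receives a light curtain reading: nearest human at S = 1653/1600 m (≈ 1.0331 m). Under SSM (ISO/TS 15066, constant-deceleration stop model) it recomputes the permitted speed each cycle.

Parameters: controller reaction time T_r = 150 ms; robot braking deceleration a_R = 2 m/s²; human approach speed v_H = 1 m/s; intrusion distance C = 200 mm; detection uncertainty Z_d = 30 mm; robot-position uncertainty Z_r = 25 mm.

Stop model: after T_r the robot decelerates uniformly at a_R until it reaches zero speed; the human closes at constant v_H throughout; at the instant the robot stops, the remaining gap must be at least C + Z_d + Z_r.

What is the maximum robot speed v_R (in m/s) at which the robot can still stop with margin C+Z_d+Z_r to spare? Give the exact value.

v_R_max = 3/4 m/s = 0.7500 m/s

quadratic (1/4)·v² + (13/20)·v + (-201/320) = 0
  disc = (13/20)² − 4·(1/4)·(-201/320) = 1681/1600 ; √disc = 41/40
  v_R = (−(13/20) + 41/40) / (2·(1/4)) = 3/4 m/s
check:
T_s = v_R/a_R = (3/4)/2 = 0.3750 s
reaction-phase robot travel = 0.7500·0.1500 = 0.1125 m
robot covers 0.7500·0.3750 − ½·2.0000·0.3750² = 0.1406 m while stopping
human closes 1.0000·0.5250 = 0.5250 m
residual clearance needed = 0.2000+0.0300+0.0250 = 0.2550 m
sum ≈ 0.1125+0.1406+0.5250+0.2550 ≈ 1.0331 m = S ✓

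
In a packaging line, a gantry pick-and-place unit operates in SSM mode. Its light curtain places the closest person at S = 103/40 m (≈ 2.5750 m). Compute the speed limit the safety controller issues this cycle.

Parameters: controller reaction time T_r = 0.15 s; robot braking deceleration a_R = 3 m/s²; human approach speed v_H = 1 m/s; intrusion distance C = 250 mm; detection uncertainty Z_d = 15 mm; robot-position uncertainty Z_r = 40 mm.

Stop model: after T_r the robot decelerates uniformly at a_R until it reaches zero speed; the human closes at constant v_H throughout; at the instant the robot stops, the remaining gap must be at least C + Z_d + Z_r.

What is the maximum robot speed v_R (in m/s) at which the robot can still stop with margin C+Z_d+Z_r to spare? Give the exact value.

at the boundary: (1/6)·v² + (29/60)·v + (-53/25) = 0
  disc = (29/60)² − 4·(1/6)·(-53/25) = 5929/3600 ; √disc = 77/60
  v_R = (−(29/60) + 77/60) / (2·(1/6)) = 12/5 m/s
check:
stop time T_s = (12/5)/3 = 0.8000 s
reaction-phase robot travel = 2.4000·0.1500 = 0.3600 m
robot covers 2.4000·0.8000 − ½·3.0000·0.8000² = 0.9600 m while stopping
person approaches 1.0000·(0.1500+0.8000) = 0.9500 m
margins: 0.2500+0.0150+0.0400 = 0.3050 m
sum ≈ 0.3600+0.9600+0.9500+0.3050 ≈ 2.5750 m = S ✓

v_R_max = 12/5 m/s = 2.4000 m/s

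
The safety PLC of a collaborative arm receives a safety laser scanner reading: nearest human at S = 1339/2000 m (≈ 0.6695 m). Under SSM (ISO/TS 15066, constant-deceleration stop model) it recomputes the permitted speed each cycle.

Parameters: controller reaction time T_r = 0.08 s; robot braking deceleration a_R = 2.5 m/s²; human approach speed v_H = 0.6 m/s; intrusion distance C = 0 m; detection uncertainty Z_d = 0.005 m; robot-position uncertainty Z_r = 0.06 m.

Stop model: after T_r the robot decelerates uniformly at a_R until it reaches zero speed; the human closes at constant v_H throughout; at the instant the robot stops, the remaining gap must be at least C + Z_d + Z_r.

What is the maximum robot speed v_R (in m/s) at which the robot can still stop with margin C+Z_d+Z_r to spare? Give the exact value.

collect terms ⇒ (1/5)·v_R² + (8/25)·v_R + (-1113/2000) = 0
  disc = (8/25)² − 4·(1/5)·(-1113/2000) = 1369/2500 ; √disc = 37/50
  v_R = (−(8/25) + 37/50) / (2·(1/5)) = 21/20 m/s
check:
stop time T_s = (21/20)/(5/2) = 0.4200 s
reaction-phase robot travel = 1.0500·0.0800 = 0.0840 m
robot under decel: 1.0500²/(2·2.5000) = 0.2205 m
human over T_r+T_s: 0.6000·(0.0800+0.4200) = 0.3000 m
residual clearance needed = 0.0000+0.0050+0.0600 = 0.0650 m
sum ≈ 0.0840+0.2205+0.3000+0.0650 ≈ 0.6695 m = S ✓

v_R_max = 21/20 m/s = 1.0500 m/s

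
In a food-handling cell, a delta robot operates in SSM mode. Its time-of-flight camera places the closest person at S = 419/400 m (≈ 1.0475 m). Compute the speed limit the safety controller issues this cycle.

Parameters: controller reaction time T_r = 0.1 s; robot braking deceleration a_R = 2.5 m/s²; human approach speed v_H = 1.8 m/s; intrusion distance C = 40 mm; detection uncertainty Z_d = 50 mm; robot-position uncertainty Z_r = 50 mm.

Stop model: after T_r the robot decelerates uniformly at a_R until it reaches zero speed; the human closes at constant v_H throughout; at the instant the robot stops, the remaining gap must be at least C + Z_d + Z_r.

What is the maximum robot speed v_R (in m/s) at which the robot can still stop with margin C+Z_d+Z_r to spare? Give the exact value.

collect terms ⇒ (1/5)·v_R² + (41/50)·v_R + (-291/400) = 0
  disc = (41/50)² − 4·(1/5)·(-291/400) = 784/625 ; √disc = 28/25
  v_R = (−(41/50) + 28/25) / (2·(1/5)) = 3/4 m/s
check:
T_s = v_R/a_R = (3/4)/(5/2) = 0.3000 s
robot in T_r: 0.7500·0.1000 = 0.0750 m
braking distance = 0.7500²/(2·2.5000) = 0.1125 m
human over T_r+T_s: 1.8000·(0.1000+0.3000) = 0.7200 m
C+Z_d+Z_r = 0.0400+0.0500+0.0500 = 0.1400 m
sum ≈ 0.0750+0.1125+0.7200+0.1400 ≈ 1.0475 m = S ✓

v_R_max = 3/4 m/s = 0.7500 m/s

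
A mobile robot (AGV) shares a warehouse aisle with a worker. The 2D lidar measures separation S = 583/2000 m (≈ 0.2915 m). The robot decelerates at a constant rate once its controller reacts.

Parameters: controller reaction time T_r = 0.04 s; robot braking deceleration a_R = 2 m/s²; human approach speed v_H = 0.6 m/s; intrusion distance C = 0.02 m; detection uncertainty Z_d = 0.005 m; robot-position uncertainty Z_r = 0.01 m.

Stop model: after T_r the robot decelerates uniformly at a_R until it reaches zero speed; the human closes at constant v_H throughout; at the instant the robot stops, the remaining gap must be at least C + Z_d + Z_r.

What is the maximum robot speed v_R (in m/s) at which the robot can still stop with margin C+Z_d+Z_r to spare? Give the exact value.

v_R_max = 1/2 m/s = 0.5000 m/s

at the boundary: (1/4)·v² + (17/50)·v + (-93/400) = 0
  disc = (17/50)² − 4·(1/4)·(-93/400) = 3481/10000 ; √disc = 59/100
  v_R = (−(17/50) + 59/100) / (2·(1/4)) = 1/2 m/s
check:
T_s = v_R/a_R = (1/2)/2 = 0.2500 s
robot in T_r: 0.5000·0.0400 = 0.0200 m
robot covers 0.5000·0.2500 − ½·2.0000·0.2500² = 0.0625 m while stopping
person approaches 0.6000·(0.0400+0.2500) = 0.1740 m
residual clearance needed = 0.0200+0.0050+0.0100 = 0.0350 m
sum ≈ 0.0200+0.0625+0.1740+0.0350 ≈ 0.2915 m = S ✓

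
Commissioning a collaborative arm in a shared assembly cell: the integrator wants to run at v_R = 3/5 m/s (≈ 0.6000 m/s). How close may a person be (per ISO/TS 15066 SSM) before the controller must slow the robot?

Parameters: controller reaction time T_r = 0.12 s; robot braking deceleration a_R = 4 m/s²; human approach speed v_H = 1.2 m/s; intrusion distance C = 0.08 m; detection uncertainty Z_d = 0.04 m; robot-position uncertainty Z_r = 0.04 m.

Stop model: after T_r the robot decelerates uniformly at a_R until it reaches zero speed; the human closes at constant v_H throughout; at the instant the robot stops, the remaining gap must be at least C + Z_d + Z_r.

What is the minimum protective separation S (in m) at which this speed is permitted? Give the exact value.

S_min = 601/1000 m = 0.6010 m

T_s = v_R/a_R = (3/5)/4 = 0.1500 s
reaction-phase robot travel = 0.6000·0.1200 = 0.0720 m
braking distance = 0.6000²/(2·4.0000) = 0.0450 m
human closes 1.2000·0.2700 = 0.3240 m
C+Z_d+Z_r = 0.0800+0.0400+0.0400 = 0.1600 m
S_min ≈ 0.0720+0.0450+0.3240+0.1600  ⇒  S_min = 601/1000 m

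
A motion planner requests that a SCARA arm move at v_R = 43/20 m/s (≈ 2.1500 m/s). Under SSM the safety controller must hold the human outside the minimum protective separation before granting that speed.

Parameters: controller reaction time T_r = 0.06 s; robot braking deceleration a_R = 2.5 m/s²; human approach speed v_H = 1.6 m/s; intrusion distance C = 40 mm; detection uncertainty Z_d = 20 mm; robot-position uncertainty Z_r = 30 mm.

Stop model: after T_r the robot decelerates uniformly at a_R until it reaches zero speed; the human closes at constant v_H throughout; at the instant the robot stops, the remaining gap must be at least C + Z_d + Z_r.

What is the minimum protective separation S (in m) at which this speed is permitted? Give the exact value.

stop time T_s = (43/20)/(5/2) = 0.8600 s
robot in T_r: 2.1500·0.0600 = 0.1290 m
braking distance = 2.1500²/(2·2.5000) = 0.9245 m
human closes 1.6000·0.9200 = 1.4720 m
margins: 0.0400+0.0200+0.0300 = 0.0900 m
S_min ≈ 0.1290+0.9245+1.4720+0.0900  ⇒  S_min = 5231/2000 m

S_min = 5231/2000 m = 2.6155 m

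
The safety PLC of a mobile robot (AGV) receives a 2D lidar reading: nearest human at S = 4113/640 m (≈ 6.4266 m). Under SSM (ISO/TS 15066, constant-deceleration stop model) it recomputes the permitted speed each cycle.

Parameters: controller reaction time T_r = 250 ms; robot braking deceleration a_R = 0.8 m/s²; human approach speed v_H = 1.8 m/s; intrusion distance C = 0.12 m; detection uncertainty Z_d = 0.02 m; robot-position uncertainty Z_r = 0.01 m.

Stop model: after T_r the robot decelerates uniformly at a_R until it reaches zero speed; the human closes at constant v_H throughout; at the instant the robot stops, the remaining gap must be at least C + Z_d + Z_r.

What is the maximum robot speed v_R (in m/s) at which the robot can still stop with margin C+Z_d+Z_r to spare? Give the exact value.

at the boundary: (5/8)·v² + (5/2)·v + (-3729/640) = 0
  disc = (5/2)² − 4·(5/8)·(-3729/640) = 5329/256 ; √disc = 73/16
  v_R = (−(5/2) + 73/16) / (2·(5/8)) = 33/20 m/s
check:
braking lasts T_s = (33/20)/(4/5) = 2.0625 s
reaction-phase robot travel = 1.6500·0.2500 = 0.4125 m
braking distance = 1.6500²/(2·0.8000) = 1.7016 m
human closes 1.8000·2.3125 = 4.1625 m
C+Z_d+Z_r = 0.1200+0.0200+0.0100 = 0.1500 m
sum ≈ 0.4125+1.7016+4.1625+0.1500 ≈ 6.4266 m = S ✓

v_R_max = 33/20 m/s = 1.6500 m/s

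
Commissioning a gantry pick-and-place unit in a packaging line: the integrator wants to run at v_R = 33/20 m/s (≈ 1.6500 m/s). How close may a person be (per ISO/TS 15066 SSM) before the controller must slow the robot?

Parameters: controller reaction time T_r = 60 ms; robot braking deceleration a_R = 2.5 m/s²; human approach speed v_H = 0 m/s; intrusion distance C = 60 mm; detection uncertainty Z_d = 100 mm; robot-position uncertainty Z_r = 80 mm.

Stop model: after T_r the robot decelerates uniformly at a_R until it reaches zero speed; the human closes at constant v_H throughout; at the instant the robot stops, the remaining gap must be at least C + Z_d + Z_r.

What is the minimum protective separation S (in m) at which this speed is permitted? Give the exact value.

S_min = 1767/2000 m = 0.8835 m

stop time T_s = (33/20)/(5/2) = 0.6600 s
robot in T_r: 1.6500·0.0600 = 0.0990 m
braking distance = 1.6500²/(2·2.5000) = 0.5445 m
person approaches 0.0000·(0.0600+0.6600) = 0.0000 m
residual clearance needed = 0.0600+0.1000+0.0800 = 0.2400 m
S_min ≈ 0.0990+0.5445+0.0000+0.2400  ⇒  S_min = 1767/2000 m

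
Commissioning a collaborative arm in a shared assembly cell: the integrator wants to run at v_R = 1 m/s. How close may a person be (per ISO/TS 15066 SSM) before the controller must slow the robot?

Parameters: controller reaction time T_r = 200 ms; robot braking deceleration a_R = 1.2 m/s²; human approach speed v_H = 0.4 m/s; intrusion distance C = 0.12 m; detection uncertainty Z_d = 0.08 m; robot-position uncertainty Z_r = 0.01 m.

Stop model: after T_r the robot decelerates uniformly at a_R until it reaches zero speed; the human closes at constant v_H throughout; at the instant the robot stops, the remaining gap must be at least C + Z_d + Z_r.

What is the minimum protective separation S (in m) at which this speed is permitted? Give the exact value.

S_min = 31/25 m = 1.2400 m

stop time T_s = 1/(6/5) = 0.8333 s
robot covers v_R·T_r = 1.0000·0.2000 = 0.2000 m before braking
robot under decel: 1.0000²/(2·1.2000) = 0.4167 m
human closes 0.4000·1.0333 = 0.4133 m
C+Z_d+Z_r = 0.1200+0.0800+0.0100 = 0.2100 m
S_min ≈ 0.2000+0.4167+0.4133+0.2100  ⇒  S_min = 31/25 m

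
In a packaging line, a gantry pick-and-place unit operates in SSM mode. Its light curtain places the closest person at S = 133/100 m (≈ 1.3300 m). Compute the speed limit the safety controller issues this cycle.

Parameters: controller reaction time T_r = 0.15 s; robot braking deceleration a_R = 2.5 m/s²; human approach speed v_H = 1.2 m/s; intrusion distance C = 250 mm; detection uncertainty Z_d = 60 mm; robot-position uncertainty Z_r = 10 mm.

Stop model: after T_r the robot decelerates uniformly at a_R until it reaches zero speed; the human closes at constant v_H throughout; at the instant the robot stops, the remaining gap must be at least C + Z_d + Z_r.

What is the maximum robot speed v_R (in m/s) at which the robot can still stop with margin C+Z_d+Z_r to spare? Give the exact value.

collect terms ⇒ (1/5)·v_R² + (63/100)·v_R + (-83/100) = 0
  disc = (63/100)² − 4·(1/5)·(-83/100) = 10609/10000 ; √disc = 103/100
  v_R = (−(63/100) + 103/100) / (2·(1/5)) = 1 m/s
check:
T_s = v_R/a_R = 1/(5/2) = 0.4000 s
robot in T_r: 1.0000·0.1500 = 0.1500 m
robot covers 1.0000·0.4000 − ½·2.5000·0.4000² = 0.2000 m while stopping
human closes 1.2000·0.5500 = 0.6600 m
residual clearance needed = 0.2500+0.0600+0.0100 = 0.3200 m
sum ≈ 0.1500+0.2000+0.6600+0.3200 ≈ 1.3300 m = S ✓

v_R_max = 1 m/s = 1.0000 m/s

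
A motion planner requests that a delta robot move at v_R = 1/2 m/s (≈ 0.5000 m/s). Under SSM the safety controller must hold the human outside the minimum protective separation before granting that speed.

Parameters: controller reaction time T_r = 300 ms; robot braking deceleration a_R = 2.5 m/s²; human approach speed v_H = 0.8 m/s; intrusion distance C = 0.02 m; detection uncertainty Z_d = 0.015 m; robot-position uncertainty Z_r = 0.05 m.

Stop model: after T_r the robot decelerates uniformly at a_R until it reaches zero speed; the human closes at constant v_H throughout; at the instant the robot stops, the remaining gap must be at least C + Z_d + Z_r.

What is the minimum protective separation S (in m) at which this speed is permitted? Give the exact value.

T_s = v_R/a_R = (1/2)/(5/2) = 0.2000 s
robot in T_r: 0.5000·0.3000 = 0.1500 m
braking distance = 0.5000²/(2·2.5000) = 0.0500 m
human closes 0.8000·0.5000 = 0.4000 m
residual clearance needed = 0.0200+0.0150+0.0500 = 0.0850 m
S_min ≈ 0.1500+0.0500+0.4000+0.0850  ⇒  S_min = 137/200 m

S_min = 137/200 m = 0.6850 m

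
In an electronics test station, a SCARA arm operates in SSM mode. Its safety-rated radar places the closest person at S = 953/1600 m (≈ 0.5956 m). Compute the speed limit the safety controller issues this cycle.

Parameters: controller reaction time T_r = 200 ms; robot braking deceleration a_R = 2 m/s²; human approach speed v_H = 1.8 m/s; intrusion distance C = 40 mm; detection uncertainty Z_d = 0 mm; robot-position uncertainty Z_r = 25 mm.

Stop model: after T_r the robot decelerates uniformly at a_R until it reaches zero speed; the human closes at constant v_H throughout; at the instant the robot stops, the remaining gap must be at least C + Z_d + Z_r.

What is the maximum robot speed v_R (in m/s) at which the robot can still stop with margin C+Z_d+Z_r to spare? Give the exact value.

collect terms ⇒ (1/4)·v_R² + (11/10)·v_R + (-273/1600) = 0
  disc = (11/10)² − 4·(1/4)·(-273/1600) = 2209/1600 ; √disc = 47/40
  v_R = (−(11/10) + 47/40) / (2·(1/4)) = 3/20 m/s
check:
T_s = v_R/a_R = (3/20)/2 = 0.0750 s
robot covers v_R·T_r = 0.1500·0.2000 = 0.0300 m before braking
braking distance = 0.1500²/(2·2.0000) = 0.0056 m
person approaches 1.8000·(0.2000+0.0750) = 0.4950 m
C+Z_d+Z_r = 0.0400+0.0000+0.0250 = 0.0650 m
sum ≈ 0.0300+0.0056+0.4950+0.0650 ≈ 0.5956 m = S ✓

v_R_max = 3/20 m/s = 0.1500 m/s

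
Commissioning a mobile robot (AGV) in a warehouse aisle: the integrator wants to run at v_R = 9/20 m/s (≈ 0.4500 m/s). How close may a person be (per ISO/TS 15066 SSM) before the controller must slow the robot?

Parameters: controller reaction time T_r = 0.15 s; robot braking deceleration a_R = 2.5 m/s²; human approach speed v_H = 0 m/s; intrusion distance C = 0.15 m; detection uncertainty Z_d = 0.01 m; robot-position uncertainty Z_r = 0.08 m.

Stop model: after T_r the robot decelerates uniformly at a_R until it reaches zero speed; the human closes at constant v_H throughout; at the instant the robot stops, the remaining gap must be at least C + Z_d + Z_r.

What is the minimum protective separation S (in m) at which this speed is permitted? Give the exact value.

S_min = 87/250 m = 0.3480 m

stop time T_s = (9/20)/(5/2) = 0.1800 s
reaction-phase robot travel = 0.4500·0.1500 = 0.0675 m
robot under decel: 0.4500²/(2·2.5000) = 0.0405 m
person approaches 0.0000·(0.1500+0.1800) = 0.0000 m
C+Z_d+Z_r = 0.1500+0.0100+0.0800 = 0.2400 m
S_min ≈ 0.0675+0.0405+0.0000+0.2400  ⇒  S_min = 87/250 m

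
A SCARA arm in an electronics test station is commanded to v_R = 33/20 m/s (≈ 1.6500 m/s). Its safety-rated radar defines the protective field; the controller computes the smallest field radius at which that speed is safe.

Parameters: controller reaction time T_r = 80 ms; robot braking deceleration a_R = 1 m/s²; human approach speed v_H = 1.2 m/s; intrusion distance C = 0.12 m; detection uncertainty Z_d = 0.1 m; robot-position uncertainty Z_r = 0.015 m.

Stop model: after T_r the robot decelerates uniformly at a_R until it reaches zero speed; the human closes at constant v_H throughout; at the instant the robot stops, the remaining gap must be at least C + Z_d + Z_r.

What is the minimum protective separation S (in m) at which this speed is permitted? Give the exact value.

S_min = 15217/4000 m = 3.8043 m

braking lasts T_s = (33/20)/1 = 1.6500 s
robot in T_r: 1.6500·0.0800 = 0.1320 m
braking distance = 1.6500²/(2·1.0000) = 1.3613 m
human over T_r+T_s: 1.2000·(0.0800+1.6500) = 2.0760 m
margins: 0.1200+0.1000+0.0150 = 0.2350 m
S_min ≈ 0.1320+1.3613+2.0760+0.2350  ⇒  S_min = 15217/4000 m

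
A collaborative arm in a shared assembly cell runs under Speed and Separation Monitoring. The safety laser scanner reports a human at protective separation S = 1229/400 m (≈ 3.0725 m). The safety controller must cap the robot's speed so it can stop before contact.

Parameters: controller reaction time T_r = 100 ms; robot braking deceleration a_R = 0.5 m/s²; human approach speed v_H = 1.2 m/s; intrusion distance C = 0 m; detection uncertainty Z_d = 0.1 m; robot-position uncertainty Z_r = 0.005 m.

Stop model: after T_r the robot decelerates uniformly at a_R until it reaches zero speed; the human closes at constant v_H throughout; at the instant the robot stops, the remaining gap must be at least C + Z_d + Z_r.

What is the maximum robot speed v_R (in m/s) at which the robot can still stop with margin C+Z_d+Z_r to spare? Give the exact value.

v_R_max = 17/20 m/s = 0.8500 m/s

collect terms ⇒ (1)·v_R² + (5/2)·v_R + (-1139/400) = 0
  disc = (5/2)² − 4·(1)·(-1139/400) = 441/25 ; √disc = 21/5
  v_R = (−(5/2) + 21/5) / (2·(1)) = 17/20 m/s
check:
stop time T_s = (17/20)/(1/2) = 1.7000 s
robot in T_r: 0.8500·0.1000 = 0.0850 m
robot covers 0.8500·1.7000 − ½·0.5000·1.7000² = 0.7225 m while stopping
human over T_r+T_s: 1.2000·(0.1000+1.7000) = 2.1600 m
residual clearance needed = 0.0000+0.1000+0.0050 = 0.1050 m
sum ≈ 0.0850+0.7225+2.1600+0.1050 ≈ 3.0725 m = S ✓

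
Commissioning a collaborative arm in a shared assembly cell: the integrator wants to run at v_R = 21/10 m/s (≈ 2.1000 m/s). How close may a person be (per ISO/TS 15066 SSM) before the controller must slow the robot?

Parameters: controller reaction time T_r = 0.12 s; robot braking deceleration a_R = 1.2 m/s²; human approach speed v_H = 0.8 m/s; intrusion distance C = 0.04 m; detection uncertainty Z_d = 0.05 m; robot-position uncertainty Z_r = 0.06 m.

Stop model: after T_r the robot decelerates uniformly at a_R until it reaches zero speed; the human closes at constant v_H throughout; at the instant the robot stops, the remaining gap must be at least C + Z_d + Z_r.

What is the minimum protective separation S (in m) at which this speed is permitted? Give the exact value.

S_min = 7471/2000 m = 3.7355 m

stop time T_s = (21/10)/(6/5) = 1.7500 s
reaction-phase robot travel = 2.1000·0.1200 = 0.2520 m
braking distance = 2.1000²/(2·1.2000) = 1.8375 m
person approaches 0.8000·(0.1200+1.7500) = 1.4960 m
margins: 0.0400+0.0500+0.0600 = 0.1500 m
S_min ≈ 0.2520+1.8375+1.4960+0.1500  ⇒  S_min = 7471/2000 m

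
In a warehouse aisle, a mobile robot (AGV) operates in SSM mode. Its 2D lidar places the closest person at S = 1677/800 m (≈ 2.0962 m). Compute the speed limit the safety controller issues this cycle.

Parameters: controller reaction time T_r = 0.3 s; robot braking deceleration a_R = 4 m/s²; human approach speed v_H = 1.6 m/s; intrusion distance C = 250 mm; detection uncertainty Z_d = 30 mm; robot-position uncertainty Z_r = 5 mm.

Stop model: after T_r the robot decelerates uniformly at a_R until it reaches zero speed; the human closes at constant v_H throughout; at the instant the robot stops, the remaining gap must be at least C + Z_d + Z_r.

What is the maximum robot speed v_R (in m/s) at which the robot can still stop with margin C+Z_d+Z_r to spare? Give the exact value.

quadratic (1/8)·v² + (7/10)·v + (-213/160) = 0
  disc = (7/10)² − 4·(1/8)·(-213/160) = 1849/1600 ; √disc = 43/40
  v_R = (−(7/10) + 43/40) / (2·(1/8)) = 3/2 m/s
check:
stop time T_s = (3/2)/4 = 0.3750 s
robot covers v_R·T_r = 1.5000·0.3000 = 0.4500 m before braking
braking distance = 1.5000²/(2·4.0000) = 0.2812 m
human closes 1.6000·0.6750 = 1.0800 m
residual clearance needed = 0.2500+0.0300+0.0050 = 0.2850 m
sum ≈ 0.4500+0.2812+1.0800+0.2850 ≈ 2.0962 m = S ✓

v_R_max = 3/2 m/s = 1.5000 m/s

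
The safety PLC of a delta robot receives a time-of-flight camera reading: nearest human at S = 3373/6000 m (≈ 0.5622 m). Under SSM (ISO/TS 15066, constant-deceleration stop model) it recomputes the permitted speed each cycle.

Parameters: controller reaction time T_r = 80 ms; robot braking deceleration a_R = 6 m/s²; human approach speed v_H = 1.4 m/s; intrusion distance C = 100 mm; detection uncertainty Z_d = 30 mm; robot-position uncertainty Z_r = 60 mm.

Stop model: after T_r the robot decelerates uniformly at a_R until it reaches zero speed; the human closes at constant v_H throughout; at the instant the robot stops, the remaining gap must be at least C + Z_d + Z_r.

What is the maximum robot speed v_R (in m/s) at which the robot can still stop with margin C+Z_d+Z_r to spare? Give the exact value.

v_R_max = 7/10 m/s = 0.7000 m/s

collect terms ⇒ (1/12)·v_R² + (47/150)·v_R + (-1561/6000) = 0
  disc = (47/150)² − 4·(1/12)·(-1561/6000) = 1849/10000 ; √disc = 43/100
  v_R = (−(47/150) + 43/100) / (2·(1/12)) = 7/10 m/s
check:
T_s = v_R/a_R = (7/10)/6 = 0.1167 s
robot covers v_R·T_r = 0.7000·0.0800 = 0.0560 m before braking
braking distance = 0.7000²/(2·6.0000) = 0.0408 m
person approaches 1.4000·(0.0800+0.1167) = 0.2753 m
residual clearance needed = 0.1000+0.0300+0.0600 = 0.1900 m
sum ≈ 0.0560+0.0408+0.2753+0.1900 ≈ 0.5622 m = S ✓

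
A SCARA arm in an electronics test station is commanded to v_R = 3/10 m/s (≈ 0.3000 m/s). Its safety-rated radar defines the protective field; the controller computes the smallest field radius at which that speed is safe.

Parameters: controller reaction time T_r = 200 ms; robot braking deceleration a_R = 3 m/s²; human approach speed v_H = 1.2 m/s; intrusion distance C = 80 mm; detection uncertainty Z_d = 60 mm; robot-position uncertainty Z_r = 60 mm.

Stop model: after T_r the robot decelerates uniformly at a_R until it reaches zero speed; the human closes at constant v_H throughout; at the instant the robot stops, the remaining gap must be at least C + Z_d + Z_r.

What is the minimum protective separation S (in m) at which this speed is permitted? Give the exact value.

T_s = v_R/a_R = (3/10)/3 = 0.1000 s
robot in T_r: 0.3000·0.2000 = 0.0600 m
robot under decel: 0.3000²/(2·3.0000) = 0.0150 m
human over T_r+T_s: 1.2000·(0.2000+0.1000) = 0.3600 m
C+Z_d+Z_r = 0.0800+0.0600+0.0600 = 0.2000 m
S_min ≈ 0.0600+0.0150+0.3600+0.2000  ⇒  S_min = 127/200 m

S_min = 127/200 m = 0.6350 m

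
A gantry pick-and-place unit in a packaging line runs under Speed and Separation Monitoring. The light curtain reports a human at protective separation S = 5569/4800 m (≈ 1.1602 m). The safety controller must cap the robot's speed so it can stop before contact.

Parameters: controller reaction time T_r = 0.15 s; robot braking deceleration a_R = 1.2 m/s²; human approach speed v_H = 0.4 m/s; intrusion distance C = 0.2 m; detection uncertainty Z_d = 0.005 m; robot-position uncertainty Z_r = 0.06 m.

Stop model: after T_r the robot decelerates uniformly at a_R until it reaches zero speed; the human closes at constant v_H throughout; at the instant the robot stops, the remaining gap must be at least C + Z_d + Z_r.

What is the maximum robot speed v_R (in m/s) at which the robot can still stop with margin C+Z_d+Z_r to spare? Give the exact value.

at the boundary: (5/12)·v² + (29/60)·v + (-4009/4800) = 0
  disc = (29/60)² − 4·(5/12)·(-4009/4800) = 2601/1600 ; √disc = 51/40
  v_R = (−(29/60) + 51/40) / (2·(5/12)) = 19/20 m/s
check:
T_s = v_R/a_R = (19/20)/(6/5) = 0.7917 s
reaction-phase robot travel = 0.9500·0.1500 = 0.1425 m
robot covers 0.9500·0.7917 − ½·1.2000·0.7917² = 0.3760 m while stopping
person approaches 0.4000·(0.1500+0.7917) = 0.3767 m
residual clearance needed = 0.2000+0.0050+0.0600 = 0.2650 m
sum ≈ 0.1425+0.3760+0.3767+0.2650 ≈ 1.1602 m = S ✓

v_R_max = 19/20 m/s = 0.9500 m/s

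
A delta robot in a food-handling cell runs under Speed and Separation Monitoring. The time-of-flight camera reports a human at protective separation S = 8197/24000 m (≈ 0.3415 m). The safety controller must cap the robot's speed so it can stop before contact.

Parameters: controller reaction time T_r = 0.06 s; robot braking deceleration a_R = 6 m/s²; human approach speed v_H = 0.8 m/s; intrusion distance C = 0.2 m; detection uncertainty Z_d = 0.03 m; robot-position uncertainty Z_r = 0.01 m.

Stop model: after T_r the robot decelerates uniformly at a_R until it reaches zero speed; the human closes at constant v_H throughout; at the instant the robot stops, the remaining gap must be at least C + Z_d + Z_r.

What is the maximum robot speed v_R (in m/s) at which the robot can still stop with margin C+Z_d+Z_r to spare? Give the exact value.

v_R_max = 1/4 m/s = 0.2500 m/s

at the boundary: (1/12)·v² + (29/150)·v + (-257/4800) = 0
  disc = (29/150)² − 4·(1/12)·(-257/4800) = 2209/40000 ; √disc = 47/200
  v_R = (−(29/150) + 47/200) / (2·(1/12)) = 1/4 m/s
check:
stop time T_s = (1/4)/6 = 0.0417 s
robot in T_r: 0.2500·0.0600 = 0.0150 m
braking distance = 0.2500²/(2·6.0000) = 0.0052 m
person approaches 0.8000·(0.0600+0.0417) = 0.0813 m
margins: 0.2000+0.0300+0.0100 = 0.2400 m
sum ≈ 0.0150+0.0052+0.0813+0.2400 ≈ 0.3415 m = S ✓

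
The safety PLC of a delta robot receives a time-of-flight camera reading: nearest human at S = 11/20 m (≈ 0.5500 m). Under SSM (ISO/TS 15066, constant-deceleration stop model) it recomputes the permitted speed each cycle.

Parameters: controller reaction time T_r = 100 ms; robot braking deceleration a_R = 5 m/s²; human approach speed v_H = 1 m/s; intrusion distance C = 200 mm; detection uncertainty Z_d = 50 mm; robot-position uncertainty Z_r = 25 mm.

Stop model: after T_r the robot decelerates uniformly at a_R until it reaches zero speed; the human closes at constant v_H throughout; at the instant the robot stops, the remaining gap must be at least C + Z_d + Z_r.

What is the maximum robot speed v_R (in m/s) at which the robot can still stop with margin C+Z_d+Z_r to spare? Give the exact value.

v_R_max = 1/2 m/s = 0.5000 m/s

collect terms ⇒ (1/10)·v_R² + (3/10)·v_R + (-7/40) = 0
  disc = (3/10)² − 4·(1/10)·(-7/40) = 4/25 ; √disc = 2/5
  v_R = (−(3/10) + 2/5) / (2·(1/10)) = 1/2 m/s
check:
stop time T_s = (1/2)/5 = 0.1000 s
reaction-phase robot travel = 0.5000·0.1000 = 0.0500 m
robot under decel: 0.5000²/(2·5.0000) = 0.0250 m
human over T_r+T_s: 1.0000·(0.1000+0.1000) = 0.2000 m
C+Z_d+Z_r = 0.2000+0.0500+0.0250 = 0.2750 m
sum ≈ 0.0500+0.0250+0.2000+0.2750 ≈ 0.5500 m = S ✓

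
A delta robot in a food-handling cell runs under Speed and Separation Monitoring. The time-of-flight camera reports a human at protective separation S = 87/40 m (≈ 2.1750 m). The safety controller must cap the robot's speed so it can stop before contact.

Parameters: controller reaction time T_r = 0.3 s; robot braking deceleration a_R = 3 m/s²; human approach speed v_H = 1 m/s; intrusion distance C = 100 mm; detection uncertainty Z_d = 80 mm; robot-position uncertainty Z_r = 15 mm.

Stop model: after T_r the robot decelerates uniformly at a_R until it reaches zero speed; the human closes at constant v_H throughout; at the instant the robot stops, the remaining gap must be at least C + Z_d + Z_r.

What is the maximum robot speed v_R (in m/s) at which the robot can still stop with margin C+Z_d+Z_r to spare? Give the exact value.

at the boundary: (1/6)·v² + (19/30)·v + (-42/25) = 0
  disc = (19/30)² − 4·(1/6)·(-42/25) = 1369/900 ; √disc = 37/30
  v_R = (−(19/30) + 37/30) / (2·(1/6)) = 9/5 m/s
check:
T_s = v_R/a_R = (9/5)/3 = 0.6000 s
robot in T_r: 1.8000·0.3000 = 0.5400 m
robot covers 1.8000·0.6000 − ½·3.0000·0.6000² = 0.5400 m while stopping
person approaches 1.0000·(0.3000+0.6000) = 0.9000 m
residual clearance needed = 0.1000+0.0800+0.0150 = 0.1950 m
sum ≈ 0.5400+0.5400+0.9000+0.1950 ≈ 2.1750 m = S ✓

v_R_max = 9/5 m/s = 1.8000 m/s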